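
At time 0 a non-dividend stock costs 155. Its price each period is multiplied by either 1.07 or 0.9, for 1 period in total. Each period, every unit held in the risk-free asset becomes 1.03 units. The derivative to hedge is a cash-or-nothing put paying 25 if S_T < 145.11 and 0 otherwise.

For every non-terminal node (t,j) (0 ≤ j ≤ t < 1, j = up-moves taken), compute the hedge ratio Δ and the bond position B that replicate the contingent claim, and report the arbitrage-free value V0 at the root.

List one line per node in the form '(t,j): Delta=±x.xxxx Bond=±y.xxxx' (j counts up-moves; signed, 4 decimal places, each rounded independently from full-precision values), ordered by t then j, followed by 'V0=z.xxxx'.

(0,0): Delta=-0.9488 Bond=152.7698
V0=5.7110

Under the risk-neutral measure, an up-move has probability p* = (R−d)/(u−d) = 0.7647 and values discount at R = 1.03.
Payoff layer (t=1): V(1,0)=25.0000, V(1,1)=0.0000
(0,0): S=155.0000. Δ = (V_up−V_dn)/(S_up−S_dn) = (0.0000−25.0000)/(165.8500−139.5000) = -0.9488. V = [p*·0.0000 + (1−p*)·25.0000]/1.03 = 5.7110. B = V − Δ·S = 152.7698.
The time-0 hedge costs 5.7110, which is the no-arbitrage price.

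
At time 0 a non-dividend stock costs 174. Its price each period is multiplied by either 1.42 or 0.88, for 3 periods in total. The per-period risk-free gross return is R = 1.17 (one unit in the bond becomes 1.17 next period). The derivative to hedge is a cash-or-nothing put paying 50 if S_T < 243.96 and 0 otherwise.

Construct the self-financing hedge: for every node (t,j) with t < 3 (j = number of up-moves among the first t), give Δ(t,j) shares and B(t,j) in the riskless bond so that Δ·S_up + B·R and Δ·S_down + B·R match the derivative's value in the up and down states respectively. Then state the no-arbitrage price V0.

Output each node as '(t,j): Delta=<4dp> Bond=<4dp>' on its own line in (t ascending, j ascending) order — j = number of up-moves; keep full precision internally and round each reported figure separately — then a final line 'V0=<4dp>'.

(0,0): Delta=-0.1933 Bond=47.5126
(1,0): Delta=-0.2776 Bond=68.4919
(1,1): Delta=-0.1483 Bond=44.4671
(2,0): Delta=0.0000 Bond=42.7350
(2,1): Delta=-0.4258 Bond=112.3773
(2,2): Delta=0.0000 Bond=0.0000
V0=13.8781

Risk-neutral probability p* = (R−d)/(u−d) = (1.17−0.88)/(1.42−0.88) = 0.5370.
Payoff layer (t=3): V(3,0)=50.0000, V(3,1)=50.0000, V(3,2)=0.0000, V(3,3)=0.0000
(2,0): S=134.7456. Δ = (V_up−V_dn)/(S_up−S_dn) = (50.0000−50.0000)/(191.3388−118.5761) = 0.0000. V = [p*·50.0000 + (1−p*)·50.0000]/1.17 = 42.7350. B = V − Δ·S = 42.7350.
(2,1): S=217.4304. Δ = (V_up−V_dn)/(S_up−S_dn) = (0.0000−50.0000)/(308.7512−191.3388) = -0.4258. V = [p*·0.0000 + (1−p*)·50.0000]/1.17 = 19.7847. B = V − Δ·S = 112.3773.
(2,2): S=350.8536. Δ = (V_up−V_dn)/(S_up−S_dn) = (0.0000−0.0000)/(498.2121−308.7512) = 0.0000. V = [p*·0.0000 + (1−p*)·0.0000]/1.17 = 0.0000. B = V − Δ·S = 0.0000.
(1,0): S=153.1200. Δ = (V_up−V_dn)/(S_up−S_dn) = (19.7847−42.7350)/(217.4304−134.7456) = -0.2776. V = [p*·19.7847 + (1−p*)·42.7350]/1.17 = 25.9914. B = V − Δ·S = 68.4919.
(1,1): S=247.0800. Δ = (V_up−V_dn)/(S_up−S_dn) = (0.0000−19.7847)/(350.8536−217.4304) = -0.1483. V = [p*·0.0000 + (1−p*)·19.7847]/1.17 = 7.8287. B = V − Δ·S = 44.4671.
(0,0): S=174.0000. Δ = (V_up−V_dn)/(S_up−S_dn) = (7.8287−25.9914)/(247.0800−153.1200) = -0.1933. V = [p*·7.8287 + (1−p*)·25.9914]/1.17 = 13.8781. B = V − Δ·S = 47.5126.
Check: Δ(0,0)·S0 + B(0,0) = 13.8781 = V0.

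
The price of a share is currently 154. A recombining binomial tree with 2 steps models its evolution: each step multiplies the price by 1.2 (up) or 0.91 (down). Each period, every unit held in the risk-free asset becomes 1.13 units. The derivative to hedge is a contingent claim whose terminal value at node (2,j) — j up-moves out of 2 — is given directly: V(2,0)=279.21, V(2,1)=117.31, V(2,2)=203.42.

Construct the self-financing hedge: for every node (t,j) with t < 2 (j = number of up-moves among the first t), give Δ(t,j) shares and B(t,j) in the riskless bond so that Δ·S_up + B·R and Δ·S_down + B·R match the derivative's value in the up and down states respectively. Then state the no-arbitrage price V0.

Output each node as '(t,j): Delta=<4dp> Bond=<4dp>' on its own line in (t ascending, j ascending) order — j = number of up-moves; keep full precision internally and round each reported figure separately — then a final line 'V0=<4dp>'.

Risk-neutral probability p* = (R−d)/(u−d) = (1.13−0.91)/(1.2−0.91) = 0.7586.
Terminal values V(2,·): V(2,0)=279.2100, V(2,1)=117.3100, V(2,2)=203.4200
Node (1,0) S=140.1400: V=(p*·117.3100+(1−p*)·279.2100)/1.13=138.3976; Δ=(117.3100−279.2100)/(168.1680−127.5274)=-3.9837; B=V−Δ·S=696.6735
Node (1,1) S=184.8000: V=(p*·203.4200+(1−p*)·117.3100)/1.13=161.6237; Δ=(203.4200−117.3100)/(221.7600−168.1680)=1.6068; B=V−Δ·S=-135.3073
Node (0,0) S=154.0000: V=(p*·161.6237+(1−p*)·138.3976)/1.13=138.0685; Δ=(161.6237−138.3976)/(184.8000−140.1400)=0.5201; B=V−Δ·S=57.9785
Each (Δ,B) replicates both successor values, so the strategy is self-financing and V0 is arbitrage-free.

(0,0): Delta=0.5201 Bond=57.9785
(1,0): Delta=-3.9837 Bond=696.6735
(1,1): Delta=1.6068 Bond=-135.3073
V0=138.0685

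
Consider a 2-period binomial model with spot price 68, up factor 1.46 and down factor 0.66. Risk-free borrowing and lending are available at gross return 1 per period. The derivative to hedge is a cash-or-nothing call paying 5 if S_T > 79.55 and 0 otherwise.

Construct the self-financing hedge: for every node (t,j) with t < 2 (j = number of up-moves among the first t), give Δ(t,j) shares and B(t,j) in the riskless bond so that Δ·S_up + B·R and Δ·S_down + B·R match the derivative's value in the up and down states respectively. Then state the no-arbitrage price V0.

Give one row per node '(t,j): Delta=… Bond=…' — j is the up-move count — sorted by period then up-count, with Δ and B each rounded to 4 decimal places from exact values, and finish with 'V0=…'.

Risk-neutral probability p* = (R−d)/(u−d) = (1−0.66)/(1.46−0.66) = 0.4250.
Terminal values V(2,·): V(2,0)=0.0000, V(2,1)=0.0000, V(2,2)=5.0000
  t=1,j=0: stock 44.8800 → up 65.5248 (V=0.0000), down 29.6208 (V=0.0000). Price 0.0000; hedge Δ=0.0000, bond B=0.0000.
  t=1,j=1: stock 99.2800 → up 144.9488 (V=5.0000), down 65.5248 (V=0.0000). Price 2.1250; hedge Δ=0.0630, bond B=-4.1250.
  t=0,j=0: stock 68.0000 → up 99.2800 (V=2.1250), down 44.8800 (V=0.0000). Price 0.9031; hedge Δ=0.0391, bond B=-1.7531.
Check: Δ(0,0)·S0 + B(0,0) = 0.9031 = V0.

(0,0): Delta=0.0391 Bond=-1.7531
(1,0): Delta=0.0000 Bond=0.0000
(1,1): Delta=0.0630 Bond=-4.1250
V0=0.9031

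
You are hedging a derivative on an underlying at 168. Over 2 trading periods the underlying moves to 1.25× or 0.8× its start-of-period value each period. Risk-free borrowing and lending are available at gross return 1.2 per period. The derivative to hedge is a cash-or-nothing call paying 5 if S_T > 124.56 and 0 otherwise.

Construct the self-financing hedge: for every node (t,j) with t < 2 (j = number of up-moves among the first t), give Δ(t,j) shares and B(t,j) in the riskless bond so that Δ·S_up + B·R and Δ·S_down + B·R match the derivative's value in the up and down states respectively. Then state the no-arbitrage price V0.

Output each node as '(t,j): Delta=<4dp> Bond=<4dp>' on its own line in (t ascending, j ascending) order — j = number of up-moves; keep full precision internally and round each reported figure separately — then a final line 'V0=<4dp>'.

(0,0): Delta=0.0061 Bond=2.4005
(1,0): Delta=0.0827 Bond=-7.4074
(1,1): Delta=0.0000 Bond=4.1667
V0=3.4294

The replicating-portfolio and risk-neutral prices coincide; use p* = (1.2−0.8)/(1.25−0.8) = 0.8889 for the latter.
Terminal payoffs: V(2,0)=0.0000, V(2,1)=5.0000, V(2,2)=5.0000
(1,0): S=134.4000. Δ = (V_up−V_dn)/(S_up−S_dn) = (5.0000−0.0000)/(168.0000−107.5200) = 0.0827. V = [p*·5.0000 + (1−p*)·0.0000]/1.2 = 3.7037. B = V − Δ·S = -7.4074.
(1,1): S=210.0000. Δ = (V_up−V_dn)/(S_up−S_dn) = (5.0000−5.0000)/(262.5000−168.0000) = 0.0000. V = [p*·5.0000 + (1−p*)·5.0000]/1.2 = 4.1667. B = V − Δ·S = 4.1667.
(0,0): S=168.0000. Δ = (V_up−V_dn)/(S_up−S_dn) = (4.1667−3.7037)/(210.0000−134.4000) = 0.0061. V = [p*·4.1667 + (1−p*)·3.7037]/1.2 = 3.4294. B = V − Δ·S = 2.4005.
Self-financing check: at every node Δ·S+B equals the discounted successor values.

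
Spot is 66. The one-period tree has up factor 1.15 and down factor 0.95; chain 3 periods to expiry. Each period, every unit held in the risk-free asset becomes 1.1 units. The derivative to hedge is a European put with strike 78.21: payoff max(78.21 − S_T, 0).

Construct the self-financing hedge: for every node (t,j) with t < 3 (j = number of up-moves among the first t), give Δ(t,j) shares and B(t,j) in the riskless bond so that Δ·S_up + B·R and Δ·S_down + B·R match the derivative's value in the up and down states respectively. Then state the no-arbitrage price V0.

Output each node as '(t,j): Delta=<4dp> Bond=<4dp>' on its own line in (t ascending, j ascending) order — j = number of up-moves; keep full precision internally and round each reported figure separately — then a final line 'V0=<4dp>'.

Since d<R<u, set p* = (R−d)/(u−d) = 0.7500; price each node as the discounted p*-expectation of its children.
Terminal payoffs: V(3,0)=21.6232, V(3,1)=9.7103, V(3,2)=0.0000, V(3,3)=0.0000
(2,0): S=59.5650. Δ = (V_up−V_dn)/(S_up−S_dn) = (9.7103−21.6232)/(68.4997−56.5867) = -1.0000. V = [p*·9.7103 + (1−p*)·21.6232]/1.1 = 11.5350. B = V − Δ·S = 71.1000.
(2,1): S=72.1050. Δ = (V_up−V_dn)/(S_up−S_dn) = (0.0000−9.7103)/(82.9207−68.4997) = -0.6733. V = [p*·0.0000 + (1−p*)·9.7103]/1.1 = 2.2069. B = V − Δ·S = 50.7581.
(2,2): S=87.2850. Δ = (V_up−V_dn)/(S_up−S_dn) = (0.0000−0.0000)/(100.3777−82.9207) = 0.0000. V = [p*·0.0000 + (1−p*)·0.0000]/1.1 = 0.0000. B = V − Δ·S = 0.0000.
(1,0): S=62.7000. Δ = (V_up−V_dn)/(S_up−S_dn) = (2.2069−11.5350)/(72.1050−59.5650) = -0.7439. V = [p*·2.2069 + (1−p*)·11.5350]/1.1 = 4.1263. B = V − Δ·S = 50.7669.
(1,1): S=75.9000. Δ = (V_up−V_dn)/(S_up−S_dn) = (0.0000−2.2069)/(87.2850−72.1050) = -0.1454. V = [p*·0.0000 + (1−p*)·2.2069]/1.1 = 0.5016. B = V − Δ·S = 11.5359.
(0,0): S=66.0000. Δ = (V_up−V_dn)/(S_up−S_dn) = (0.5016−4.1263)/(75.9000−62.7000) = -0.2746. V = [p*·0.5016 + (1−p*)·4.1263]/1.1 = 1.2798. B = V − Δ·S = 19.4033.
Self-financing check: at every node Δ·S+B equals the discounted successor values.

(0,0): Delta=-0.2746 Bond=19.4033
(1,0): Delta=-0.7439 Bond=50.7669
(1,1): Delta=-0.1454 Bond=11.5359
(2,0): Delta=-1.0000 Bond=71.1000
(2,1): Delta=-0.6733 Bond=50.7581
(2,2): Delta=0.0000 Bond=0.0000
V0=1.2798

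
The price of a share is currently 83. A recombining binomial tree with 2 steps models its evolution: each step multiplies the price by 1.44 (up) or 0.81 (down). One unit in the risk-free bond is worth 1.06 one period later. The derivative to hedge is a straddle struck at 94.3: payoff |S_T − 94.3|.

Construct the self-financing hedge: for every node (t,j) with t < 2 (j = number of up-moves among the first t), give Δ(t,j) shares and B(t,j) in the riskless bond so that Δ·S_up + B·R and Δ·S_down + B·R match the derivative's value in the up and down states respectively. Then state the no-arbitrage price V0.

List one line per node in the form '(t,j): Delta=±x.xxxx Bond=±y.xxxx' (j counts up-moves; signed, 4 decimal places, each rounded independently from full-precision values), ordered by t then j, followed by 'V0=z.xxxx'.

(0,0): Delta=0.1328 Bond=13.8517
(1,0): Delta=-0.8814 Bond=82.8704
(1,1): Delta=1.0000 Bond=-88.9623
V0=24.8760

No-arbitrage ⇒ martingale measure with p* = (R−d)/(u−d) = 0.3968.
At expiry t=2: V(2,0)=39.8437, V(2,1)=2.5112, V(2,2)=77.8088
(1,0): S=67.2300. Δ = (V_up−V_dn)/(S_up−S_dn) = (2.5112−39.8437)/(96.8112−54.4563) = -0.8814. V = [p*·2.5112 + (1−p*)·39.8437]/1.06 = 23.6125. B = V − Δ·S = 82.8704.
(1,1): S=119.5200. Δ = (V_up−V_dn)/(S_up−S_dn) = (77.8088−2.5112)/(172.1088−96.8112) = 1.0000. V = [p*·77.8088 + (1−p*)·2.5112]/1.06 = 30.5577. B = V − Δ·S = -88.9623.
(0,0): S=83.0000. Δ = (V_up−V_dn)/(S_up−S_dn) = (30.5577−23.6125)/(119.5200−67.2300) = 0.1328. V = [p*·30.5577 + (1−p*)·23.6125]/1.06 = 24.8760. B = V − Δ·S = 13.8517.
Root portfolio cost Δ·83+B reproduces V0=24.8760.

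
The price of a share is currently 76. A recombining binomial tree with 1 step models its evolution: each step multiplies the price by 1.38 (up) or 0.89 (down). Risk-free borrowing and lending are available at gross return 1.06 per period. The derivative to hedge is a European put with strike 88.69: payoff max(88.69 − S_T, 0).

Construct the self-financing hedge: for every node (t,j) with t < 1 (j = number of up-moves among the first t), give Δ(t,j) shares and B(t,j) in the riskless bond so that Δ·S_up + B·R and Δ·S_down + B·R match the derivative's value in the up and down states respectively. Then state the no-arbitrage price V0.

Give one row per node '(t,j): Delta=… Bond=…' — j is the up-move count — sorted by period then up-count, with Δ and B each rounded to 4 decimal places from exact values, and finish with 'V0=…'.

(0,0): Delta=-0.5653 Bond=55.9280
V0=12.9688

The replicating-portfolio and risk-neutral prices coincide; use p* = (1.06−0.89)/(1.38−0.89) = 0.3469 for the latter.
At expiry t=1: V(1,0)=21.0500, V(1,1)=0.0000
Node (0,0) S=76.0000: V=(p*·0.0000+(1−p*)·21.0500)/1.06=12.9688; Δ=(0.0000−21.0500)/(104.8800−67.6400)=-0.5653; B=V−Δ·S=55.9280
Self-financing check: at every node Δ·S+B equals the discounted successor values.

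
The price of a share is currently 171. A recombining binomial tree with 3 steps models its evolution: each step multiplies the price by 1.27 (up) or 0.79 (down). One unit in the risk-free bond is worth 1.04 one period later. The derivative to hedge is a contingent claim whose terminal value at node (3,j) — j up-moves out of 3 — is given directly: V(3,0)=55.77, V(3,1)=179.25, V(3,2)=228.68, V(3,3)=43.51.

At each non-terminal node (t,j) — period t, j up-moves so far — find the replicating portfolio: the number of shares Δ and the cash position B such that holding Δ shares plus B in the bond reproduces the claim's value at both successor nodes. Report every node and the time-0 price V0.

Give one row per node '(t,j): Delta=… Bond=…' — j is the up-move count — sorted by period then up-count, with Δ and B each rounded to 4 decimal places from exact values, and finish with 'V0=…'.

The replicating-portfolio and risk-neutral prices coincide; use p* = (1.04−0.79)/(1.27−0.79) = 0.5208 for the latter.
Payoff layer (t=3): V(3,0)=55.7700, V(3,1)=179.2500, V(3,2)=228.6800, V(3,3)=43.5100
(2,0): S=106.7211. Δ = (V_up−V_dn)/(S_up−S_dn) = (179.2500−55.7700)/(135.5358−84.3097) = 2.4105. V = [p*·179.2500 + (1−p*)·55.7700]/1.04 = 115.4639. B = V − Δ·S = -141.7861.
(2,1): S=171.5643. Δ = (V_up−V_dn)/(S_up−S_dn) = (228.6800−179.2500)/(217.8867−135.5358) = 0.6002. V = [p*·228.6800 + (1−p*)·179.2500]/1.04 = 197.1104. B = V − Δ·S = 94.1312.
(2,2): S=275.8059. Δ = (V_up−V_dn)/(S_up−S_dn) = (43.5100−228.6800)/(350.2735−217.8867) = -1.3987. V = [p*·43.5100 + (1−p*)·228.6800]/1.04 = 127.1512. B = V − Δ·S = 512.9221.
(1,0): S=135.0900. Δ = (V_up−V_dn)/(S_up−S_dn) = (197.1104−115.4639)/(171.5643−106.7211) = 1.2591. V = [p*·197.1104 + (1−p*)·115.4639]/1.04 = 151.9117. B = V − Δ·S = -18.1851.
(1,1): S=217.1700. Δ = (V_up−V_dn)/(S_up−S_dn) = (127.1512−197.1104)/(275.8059−171.5643) = -0.6711. V = [p*·127.1512 + (1−p*)·197.1104]/1.04 = 154.4936. B = V − Δ·S = 300.2418.
(0,0): S=171.0000. Δ = (V_up−V_dn)/(S_up−S_dn) = (154.4936−151.9117)/(217.1700−135.0900) = 0.0315. V = [p*·154.4936 + (1−p*)·151.9117]/1.04 = 147.3619. B = V − Δ·S = 141.9829.
Self-financing check: at every node Δ·S+B equals the discounted successor values.

(0,0): Delta=0.0315 Bond=141.9829
(1,0): Delta=1.2591 Bond=-18.1851
(1,1): Delta=-0.6711 Bond=300.2418
(2,0): Delta=2.4105 Bond=-141.7861
(2,1): Delta=0.6002 Bond=94.1312
(2,2): Delta=-1.3987 Bond=512.9221
V0=147.3619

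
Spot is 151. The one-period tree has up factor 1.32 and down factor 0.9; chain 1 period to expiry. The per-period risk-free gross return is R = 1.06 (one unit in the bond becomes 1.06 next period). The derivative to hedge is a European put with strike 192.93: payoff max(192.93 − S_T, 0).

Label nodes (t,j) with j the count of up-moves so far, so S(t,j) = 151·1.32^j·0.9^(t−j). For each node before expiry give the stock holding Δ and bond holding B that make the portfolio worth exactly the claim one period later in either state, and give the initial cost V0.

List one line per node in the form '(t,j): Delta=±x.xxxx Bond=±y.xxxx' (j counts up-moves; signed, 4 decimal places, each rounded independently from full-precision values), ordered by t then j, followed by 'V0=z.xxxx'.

(0,0): Delta=-0.8992 Bond=169.0916
V0=33.3059

Since d<R<u, set p* = (R−d)/(u−d) = 0.3810; price each node as the discounted p*-expectation of its children.
Terminal payoffs: V(1,0)=57.0300, V(1,1)=0.0000
(0,0): S=151.0000. Δ = (V_up−V_dn)/(S_up−S_dn) = (0.0000−57.0300)/(199.3200−135.9000) = -0.8992. V = [p*·0.0000 + (1−p*)·57.0300]/1.06 = 33.3059. B = V − Δ·S = 169.0916.
Check: Δ(0,0)·S0 + B(0,0) = 33.3059 = V0.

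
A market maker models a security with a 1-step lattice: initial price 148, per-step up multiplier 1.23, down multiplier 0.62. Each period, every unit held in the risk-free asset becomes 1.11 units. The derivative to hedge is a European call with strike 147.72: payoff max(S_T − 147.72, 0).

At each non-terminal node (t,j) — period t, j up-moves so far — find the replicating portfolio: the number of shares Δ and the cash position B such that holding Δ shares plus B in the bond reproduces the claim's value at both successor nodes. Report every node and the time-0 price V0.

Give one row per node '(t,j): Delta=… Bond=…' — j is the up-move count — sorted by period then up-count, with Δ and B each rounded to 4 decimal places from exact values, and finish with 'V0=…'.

Risk-neutral probability p* = (R−d)/(u−d) = (1.11−0.62)/(1.23−0.62) = 0.8033.
Terminal values V(1,·): V(1,0)=0.0000, V(1,1)=34.3200
  t=0,j=0: stock 148.0000 → up 182.0400 (V=34.3200), down 91.7600 (V=0.0000). Price 24.8365; hedge Δ=0.3802, bond B=-31.4258.
Each (Δ,B) replicates both successor values, so the strategy is self-financing and V0 is arbitrage-free.

(0,0): Delta=0.3802 Bond=-31.4258
V0=24.8365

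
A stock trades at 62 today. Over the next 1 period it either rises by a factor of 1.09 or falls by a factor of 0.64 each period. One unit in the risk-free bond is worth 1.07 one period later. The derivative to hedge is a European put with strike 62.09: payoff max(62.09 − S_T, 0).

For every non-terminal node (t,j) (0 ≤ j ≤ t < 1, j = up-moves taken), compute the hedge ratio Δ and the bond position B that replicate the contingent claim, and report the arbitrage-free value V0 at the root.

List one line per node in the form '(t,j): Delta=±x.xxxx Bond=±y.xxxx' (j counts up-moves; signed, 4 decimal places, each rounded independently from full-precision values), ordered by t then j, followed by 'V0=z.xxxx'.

Under the risk-neutral measure, an up-move has probability p* = (R−d)/(u−d) = 0.9556 and values discount at R = 1.07.
At expiry t=1: V(1,0)=22.4100, V(1,1)=0.0000
Node (0,0) S=62.0000: V=(p*·0.0000+(1−p*)·22.4100)/1.07=0.9308; Δ=(0.0000−22.4100)/(67.5800−39.6800)=-0.8032; B=V−Δ·S=50.7308
Root portfolio cost Δ·62+B reproduces V0=0.9308.

(0,0): Delta=-0.8032 Bond=50.7308
V0=0.9308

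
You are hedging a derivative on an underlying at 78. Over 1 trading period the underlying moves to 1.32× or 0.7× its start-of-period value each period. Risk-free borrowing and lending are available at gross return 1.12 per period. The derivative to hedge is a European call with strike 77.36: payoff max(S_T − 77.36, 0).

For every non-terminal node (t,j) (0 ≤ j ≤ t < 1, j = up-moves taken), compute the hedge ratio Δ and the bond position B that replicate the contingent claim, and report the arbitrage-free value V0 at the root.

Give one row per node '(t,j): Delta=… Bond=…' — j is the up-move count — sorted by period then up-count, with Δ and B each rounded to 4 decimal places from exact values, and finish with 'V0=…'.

(0,0): Delta=0.5294 Bond=-25.8065
V0=15.4839

Since d<R<u, set p* = (R−d)/(u−d) = 0.6774; price each node as the discounted p*-expectation of its children.
Terminal payoffs: V(1,0)=0.0000, V(1,1)=25.6000
  t=0,j=0: stock 78.0000 → up 102.9600 (V=25.6000), down 54.6000 (V=0.0000). Price 15.4839; hedge Δ=0.5294, bond B=-25.8065.
Self-financing check: at every node Δ·S+B equals the discounted successor values.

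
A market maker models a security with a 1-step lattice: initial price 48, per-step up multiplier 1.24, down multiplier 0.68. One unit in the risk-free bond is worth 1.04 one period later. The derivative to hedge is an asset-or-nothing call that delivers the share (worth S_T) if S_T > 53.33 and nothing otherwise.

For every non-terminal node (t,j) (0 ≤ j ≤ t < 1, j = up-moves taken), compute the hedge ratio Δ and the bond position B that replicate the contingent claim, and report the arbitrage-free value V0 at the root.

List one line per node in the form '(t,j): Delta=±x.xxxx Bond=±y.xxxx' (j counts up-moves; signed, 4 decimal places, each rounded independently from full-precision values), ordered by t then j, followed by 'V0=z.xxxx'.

Since d<R<u, set p* = (R−d)/(u−d) = 0.6429; price each node as the discounted p*-expectation of its children.
Terminal values V(1,·): V(1,0)=0.0000, V(1,1)=59.5200
  t=0,j=0: stock 48.0000 → up 59.5200 (V=59.5200), down 32.6400 (V=0.0000). Price 36.7912; hedge Δ=2.2143, bond B=-69.4945.
Each (Δ,B) replicates both successor values, so the strategy is self-financing and V0 is arbitrage-free.

(0,0): Delta=2.2143 Bond=-69.4945
V0=36.7912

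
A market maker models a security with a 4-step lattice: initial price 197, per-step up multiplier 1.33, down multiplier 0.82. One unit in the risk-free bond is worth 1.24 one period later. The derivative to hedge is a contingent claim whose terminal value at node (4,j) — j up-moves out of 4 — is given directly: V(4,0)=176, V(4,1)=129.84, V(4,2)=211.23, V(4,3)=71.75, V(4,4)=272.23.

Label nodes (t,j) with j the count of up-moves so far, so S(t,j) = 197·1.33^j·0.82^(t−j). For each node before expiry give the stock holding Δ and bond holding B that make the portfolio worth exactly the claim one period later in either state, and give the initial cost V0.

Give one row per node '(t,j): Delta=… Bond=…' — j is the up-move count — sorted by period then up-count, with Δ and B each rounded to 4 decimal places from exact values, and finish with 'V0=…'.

(0,0): Delta=0.3545 Bond=7.4864
(1,0): Delta=-0.5714 Bond=158.8389
(1,1): Delta=0.4768 Bond=-22.7645
(2,0): Delta=0.7029 Bond=28.1700
(2,1): Delta=-0.7397 Bond=233.1296
(2,2): Delta=0.6375 Bond=-84.2332
(3,0): Delta=-0.8333 Bond=201.7887
(3,1): Delta=0.9058 Bond=-0.8245
(3,2): Delta=-0.9571 Bond=351.2032
(3,3): Delta=0.8482 Bond=-202.0890
V0=77.3153

Under the risk-neutral measure, an up-move has probability p* = (R−d)/(u−d) = 0.8235 and values discount at R = 1.24.
Terminal payoffs: V(4,0)=176.0000, V(4,1)=129.8400, V(4,2)=211.2300, V(4,3)=71.7500, V(4,4)=272.2300
  t=3,j=0: stock 108.6195 → up 144.4639 (V=129.8400), down 89.0680 (V=176.0000). Price 111.2789; hedge Δ=-0.8333, bond B=201.7887.
  t=3,j=1: stock 176.1755 → up 234.3134 (V=211.2300), down 144.4639 (V=129.8400). Price 158.7638; hedge Δ=0.9058, bond B=-0.8245.
  t=3,j=2: stock 285.7481 → up 380.0450 (V=71.7500), down 234.3134 (V=211.2300). Price 77.7130; hedge Δ=-0.9571, bond B=351.2032.
  t=3,j=3: stock 463.4695 → up 616.4144 (V=272.2300), down 380.0450 (V=71.7500). Price 191.0090; hedge Δ=0.8482, bond B=-202.0890.
  t=2,j=0: stock 132.4628 → up 176.1755 (V=158.7638), down 108.6195 (V=111.2789). Price 121.2775; hedge Δ=0.7029, bond B=28.1700.
  t=2,j=1: stock 214.8482 → up 285.7481 (V=77.7130), down 176.1755 (V=158.7638). Price 74.2065; hedge Δ=-0.7397, bond B=233.1296.
  t=2,j=2: stock 348.4733 → up 463.4695 (V=191.0090), down 285.7481 (V=77.7130). Price 137.9158; hedge Δ=0.6375, bond B=-84.2332.
  t=1,j=0: stock 161.5400 → up 214.8482 (V=74.2065), down 132.4628 (V=121.2775). Price 66.5429; hedge Δ=-0.5714, bond B=158.8389.
  t=1,j=1: stock 262.0100 → up 348.4733 (V=137.9158), down 214.8482 (V=74.2065). Price 102.1556; hedge Δ=0.4768, bond B=-22.7645.
  t=0,j=0: stock 197.0000 → up 262.0100 (V=102.1556), down 161.5400 (V=66.5429). Price 77.3153; hedge Δ=0.3545, bond B=7.4864.
Each (Δ,B) replicates both successor values, so the strategy is self-financing and V0 is arbitrage-free.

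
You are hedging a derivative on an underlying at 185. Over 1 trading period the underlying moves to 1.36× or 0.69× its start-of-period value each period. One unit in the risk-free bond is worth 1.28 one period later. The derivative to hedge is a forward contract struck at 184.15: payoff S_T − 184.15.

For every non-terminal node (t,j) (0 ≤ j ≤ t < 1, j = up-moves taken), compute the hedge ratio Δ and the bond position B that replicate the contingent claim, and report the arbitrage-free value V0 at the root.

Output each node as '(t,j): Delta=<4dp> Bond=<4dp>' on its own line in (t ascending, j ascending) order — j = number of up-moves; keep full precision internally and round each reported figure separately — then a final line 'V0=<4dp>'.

The replicating-portfolio and risk-neutral prices coincide; use p* = (1.28−0.69)/(1.36−0.69) = 0.8806 for the latter.
Terminal payoffs: V(1,0)=-56.5000, V(1,1)=67.4500
  t=0,j=0: stock 185.0000 → up 251.6000 (V=67.4500), down 127.6500 (V=-56.5000). Price 41.1328; hedge Δ=1.0000, bond B=-143.8672.
Self-financing check: at every node Δ·S+B equals the discounted successor values.

(0,0): Delta=1.0000 Bond=-143.8672
V0=41.1328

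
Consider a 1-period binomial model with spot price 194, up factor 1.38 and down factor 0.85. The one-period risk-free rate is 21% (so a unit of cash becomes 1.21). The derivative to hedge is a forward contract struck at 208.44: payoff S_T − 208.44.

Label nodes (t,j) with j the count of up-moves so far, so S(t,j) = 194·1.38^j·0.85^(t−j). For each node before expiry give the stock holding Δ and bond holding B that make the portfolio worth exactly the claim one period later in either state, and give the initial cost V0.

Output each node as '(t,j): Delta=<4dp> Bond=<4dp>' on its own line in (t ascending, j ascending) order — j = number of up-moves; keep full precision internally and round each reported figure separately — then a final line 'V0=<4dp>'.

The replicating-portfolio and risk-neutral prices coincide; use p* = (1.21−0.85)/(1.38−0.85) = 0.6792 for the latter.
At expiry t=1: V(1,0)=-43.5400, V(1,1)=59.2800
(0,0): S=194.0000. Δ = (V_up−V_dn)/(S_up−S_dn) = (59.2800−-43.5400)/(267.7200−164.9000) = 1.0000. V = [p*·59.2800 + (1−p*)·-43.5400]/1.21 = 21.7355. B = V − Δ·S = -172.2645.
Root portfolio cost Δ·194+B reproduces V0=21.7355.

(0,0): Delta=1.0000 Bond=-172.2645
V0=21.7355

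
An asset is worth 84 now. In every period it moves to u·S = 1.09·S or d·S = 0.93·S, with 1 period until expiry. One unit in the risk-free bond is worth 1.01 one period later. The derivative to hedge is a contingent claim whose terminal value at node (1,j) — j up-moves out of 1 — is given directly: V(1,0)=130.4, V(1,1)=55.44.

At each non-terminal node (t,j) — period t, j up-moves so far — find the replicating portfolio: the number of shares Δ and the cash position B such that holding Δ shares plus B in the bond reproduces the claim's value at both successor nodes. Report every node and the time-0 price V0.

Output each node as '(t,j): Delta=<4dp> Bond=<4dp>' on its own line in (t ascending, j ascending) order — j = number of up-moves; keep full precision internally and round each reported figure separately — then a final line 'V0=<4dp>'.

(0,0): Delta=-5.5774 Bond=560.5000
V0=92.0000

Under the risk-neutral measure, an up-move has probability p* = (R−d)/(u−d) = 0.5000 and values discount at R = 1.01.
At expiry t=1: V(1,0)=130.4000, V(1,1)=55.4400
  t=0,j=0: stock 84.0000 → up 91.5600 (V=55.4400), down 78.1200 (V=130.4000). Price 92.0000; hedge Δ=-5.5774, bond B=560.5000.
The time-0 hedge costs 92.0000, which is the no-arbitrage price.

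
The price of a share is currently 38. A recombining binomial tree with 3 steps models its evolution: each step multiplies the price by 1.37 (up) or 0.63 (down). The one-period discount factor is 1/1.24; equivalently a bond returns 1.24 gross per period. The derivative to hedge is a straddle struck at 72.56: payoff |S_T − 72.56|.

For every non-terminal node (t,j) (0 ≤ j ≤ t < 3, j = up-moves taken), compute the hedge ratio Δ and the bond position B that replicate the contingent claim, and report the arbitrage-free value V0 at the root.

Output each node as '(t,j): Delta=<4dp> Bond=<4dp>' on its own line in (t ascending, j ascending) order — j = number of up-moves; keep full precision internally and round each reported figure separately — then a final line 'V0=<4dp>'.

Risk-neutral probability p* = (R−d)/(u−d) = (1.24−0.63)/(1.37−0.63) = 0.8243.
At expiry t=3: V(3,0)=63.0582, V(3,1)=51.8974, V(3,2)=27.6270, V(3,3)=25.1514
  t=2,j=0: stock 15.0822 → up 20.6626 (V=51.8974), down 9.5018 (V=63.0582). Price 43.4339; hedge Δ=-1.0000, bond B=58.5161.
  t=2,j=1: stock 32.7978 → up 44.9330 (V=27.6270), down 20.6626 (V=51.8974). Price 25.7183; hedge Δ=-1.0000, bond B=58.5161.
  t=2,j=2: stock 71.3222 → up 97.7114 (V=25.1514), down 44.9330 (V=27.6270). Price 20.6341; hedge Δ=-0.0469, bond B=23.9795.
  t=1,j=0: stock 23.9400 → up 32.7978 (V=25.7183), down 15.0822 (V=43.4339). Price 23.2504; hedge Δ=-1.0000, bond B=47.1904.
  t=1,j=1: stock 52.0600 → up 71.3222 (V=20.6341), down 32.7978 (V=25.7183). Price 17.3607; hedge Δ=-0.1320, bond B=24.2313.
  t=0,j=0: stock 38.0000 → up 52.0600 (V=17.3607), down 23.9400 (V=23.2504). Price 14.8350; hedge Δ=-0.2094, bond B=22.7941.
Self-financing check: at every node Δ·S+B equals the discounted successor values.

(0,0): Delta=-0.2094 Bond=22.7941
(1,0): Delta=-1.0000 Bond=47.1904
(1,1): Delta=-0.1320 Bond=24.2313
(2,0): Delta=-1.0000 Bond=58.5161
(2,1): Delta=-1.0000 Bond=58.5161
(2,2): Delta=-0.0469 Bond=23.9795
V0=14.8350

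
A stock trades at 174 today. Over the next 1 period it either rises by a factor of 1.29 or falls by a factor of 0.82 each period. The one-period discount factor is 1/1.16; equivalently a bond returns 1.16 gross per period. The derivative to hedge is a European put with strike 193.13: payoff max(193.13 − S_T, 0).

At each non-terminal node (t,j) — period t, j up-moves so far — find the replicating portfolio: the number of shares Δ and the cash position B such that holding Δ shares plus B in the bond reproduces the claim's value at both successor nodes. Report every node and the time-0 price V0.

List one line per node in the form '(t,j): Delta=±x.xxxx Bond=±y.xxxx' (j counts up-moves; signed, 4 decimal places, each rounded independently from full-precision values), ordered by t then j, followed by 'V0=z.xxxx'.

Since d<R<u, set p* = (R−d)/(u−d) = 0.7234; price each node as the discounted p*-expectation of its children.
Terminal values V(1,·): V(1,0)=50.4500, V(1,1)=0.0000
  t=0,j=0: stock 174.0000 → up 224.4600 (V=0.0000), down 142.6800 (V=50.4500). Price 12.0295; hedge Δ=-0.6169, bond B=119.3700.
The time-0 hedge costs 12.0295, which is the no-arbitrage price.

(0,0): Delta=-0.6169 Bond=119.3700
V0=12.0295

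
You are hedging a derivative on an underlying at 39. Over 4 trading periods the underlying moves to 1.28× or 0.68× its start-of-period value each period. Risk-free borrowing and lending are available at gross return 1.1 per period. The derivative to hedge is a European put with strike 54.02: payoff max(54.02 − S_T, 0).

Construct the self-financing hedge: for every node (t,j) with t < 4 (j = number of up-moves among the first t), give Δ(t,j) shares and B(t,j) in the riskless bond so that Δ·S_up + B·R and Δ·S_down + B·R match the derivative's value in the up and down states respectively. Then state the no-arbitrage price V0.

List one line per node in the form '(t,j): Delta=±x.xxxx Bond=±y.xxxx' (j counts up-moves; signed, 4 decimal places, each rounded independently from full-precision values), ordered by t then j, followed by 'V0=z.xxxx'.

(0,0): Delta=-0.4370 Bond=23.6959
(1,0): Delta=-0.9594 Bond=39.9199
(1,1): Delta=-0.3180 Bond=20.1279
(2,0): Delta=-1.0000 Bond=44.6446
(2,1): Delta=-0.9501 Bond=43.5979
(2,2): Delta=-0.1741 Bond=12.9448
(3,0): Delta=-1.0000 Bond=49.1091
(3,1): Delta=-1.0000 Bond=49.1091
(3,2): Delta=-0.9388 Bond=47.4642
(3,3): Delta=0.0000 Bond=0.0000
V0=6.6546

Risk-neutral probability p* = (R−d)/(u−d) = (1.1−0.68)/(1.28−0.68) = 0.7000.
Terminal values V(4,·): V(4,0)=45.6813, V(4,1)=38.3236, V(4,2)=24.4737, V(4,3)=0.0000, V(4,4)=0.0000
Node (3,0) S=12.2628: V=(p*·38.3236+(1−p*)·45.6813)/1.1=36.8462; Δ=(38.3236−45.6813)/(15.6964−8.3387)=-1.0000; B=V−Δ·S=49.1091
Node (3,1) S=23.0830: V=(p*·24.4737+(1−p*)·38.3236)/1.1=26.0261; Δ=(24.4737−38.3236)/(29.5463−15.6964)=-1.0000; B=V−Δ·S=49.1091
Node (3,2) S=43.4504: V=(p*·0.0000+(1−p*)·24.4737)/1.1=6.6747; Δ=(0.0000−24.4737)/(55.6165−29.5463)=-0.9388; B=V−Δ·S=47.4642
Node (3,3) S=81.7889: V=(p*·0.0000+(1−p*)·0.0000)/1.1=0.0000; Δ=(0.0000−0.0000)/(104.6898−55.6165)=0.0000; B=V−Δ·S=0.0000
Node (2,0) S=18.0336: V=(p*·26.0261+(1−p*)·36.8462)/1.1=26.6110; Δ=(26.0261−36.8462)/(23.0830−12.2628)=-1.0000; B=V−Δ·S=44.6446
Node (2,1) S=33.9456: V=(p*·6.6747+(1−p*)·26.0261)/1.1=11.3455; Δ=(6.6747−26.0261)/(43.4504−23.0830)=-0.9501; B=V−Δ·S=43.5979
Node (2,2) S=63.8976: V=(p*·0.0000+(1−p*)·6.6747)/1.1=1.8204; Δ=(0.0000−6.6747)/(81.7889−43.4504)=-0.1741; B=V−Δ·S=12.9448
Node (1,0) S=26.5200: V=(p*·11.3455+(1−p*)·26.6110)/1.1=14.4774; Δ=(11.3455−26.6110)/(33.9456−18.0336)=-0.9594; B=V−Δ·S=39.9199
Node (1,1) S=49.9200: V=(p*·1.8204+(1−p*)·11.3455)/1.1=4.2526; Δ=(1.8204−11.3455)/(63.8976−33.9456)=-0.3180; B=V−Δ·S=20.1279
Node (0,0) S=39.0000: V=(p*·4.2526+(1−p*)·14.4774)/1.1=6.6546; Δ=(4.2526−14.4774)/(49.9200−26.5200)=-0.4370; B=V−Δ·S=23.6959
Check: Δ(0,0)·S0 + B(0,0) = 6.6546 = V0.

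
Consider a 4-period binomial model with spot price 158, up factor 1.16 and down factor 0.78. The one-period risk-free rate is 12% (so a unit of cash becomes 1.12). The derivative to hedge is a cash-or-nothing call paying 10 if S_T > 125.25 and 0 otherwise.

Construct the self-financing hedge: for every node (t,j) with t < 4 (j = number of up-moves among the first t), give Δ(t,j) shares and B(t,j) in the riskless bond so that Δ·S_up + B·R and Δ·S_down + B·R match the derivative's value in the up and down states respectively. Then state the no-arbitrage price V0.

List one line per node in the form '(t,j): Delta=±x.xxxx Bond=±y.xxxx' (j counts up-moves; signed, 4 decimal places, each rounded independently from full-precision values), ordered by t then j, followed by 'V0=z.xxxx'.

(0,0): Delta=0.0035 Bond=5.7708
(1,0): Delta=0.0321 Bond=2.9461
(1,1): Delta=0.0013 Bond=6.8770
(2,0): Delta=0.2187 Bond=-14.6410
(2,1): Delta=0.0173 Bond=5.4103
(2,2): Delta=0.0000 Bond=7.9719
(3,0): Delta=0.0000 Bond=0.0000
(3,1): Delta=0.2360 Bond=-18.3271
(3,2): Delta=0.0000 Bond=8.9286
(3,3): Delta=0.0000 Bond=8.9286
V0=6.3279

Since d<R<u, set p* = (R−d)/(u−d) = 0.8947; price each node as the discounted p*-expectation of its children.
Terminal payoffs: V(4,0)=0.0000, V(4,1)=0.0000, V(4,2)=10.0000, V(4,3)=10.0000, V(4,4)=10.0000
Node (3,0) S=74.9792: V=(p*·0.0000+(1−p*)·0.0000)/1.12=0.0000; Δ=(0.0000−0.0000)/(86.9759−58.4838)=0.0000; B=V−Δ·S=0.0000
Node (3,1) S=111.5076: V=(p*·10.0000+(1−p*)·0.0000)/1.12=7.9887; Δ=(10.0000−0.0000)/(129.3488−86.9759)=0.2360; B=V−Δ·S=-18.3271
Node (3,2) S=165.8317: V=(p*·10.0000+(1−p*)·10.0000)/1.12=8.9286; Δ=(10.0000−10.0000)/(192.3648−129.3488)=0.0000; B=V−Δ·S=8.9286
Node (3,3) S=246.6216: V=(p*·10.0000+(1−p*)·10.0000)/1.12=8.9286; Δ=(10.0000−10.0000)/(286.0810−192.3648)=0.0000; B=V−Δ·S=8.9286
Node (2,0) S=96.1272: V=(p*·7.9887+(1−p*)·0.0000)/1.12=6.3820; Δ=(7.9887−0.0000)/(111.5076−74.9792)=0.2187; B=V−Δ·S=-14.6410
Node (2,1) S=142.9584: V=(p*·8.9286+(1−p*)·7.9887)/1.12=7.8836; Δ=(8.9286−7.9887)/(165.8317−111.5076)=0.0173; B=V−Δ·S=5.4103
Node (2,2) S=212.6048: V=(p*·8.9286+(1−p*)·8.9286)/1.12=7.9719; Δ=(8.9286−8.9286)/(246.6216−165.8317)=0.0000; B=V−Δ·S=7.9719
Node (1,0) S=123.2400: V=(p*·7.8836+(1−p*)·6.3820)/1.12=6.8978; Δ=(7.8836−6.3820)/(142.9584−96.1272)=0.0321; B=V−Δ·S=2.9461
Node (1,1) S=183.2800: V=(p*·7.9719+(1−p*)·7.8836)/1.12=7.1095; Δ=(7.9719−7.8836)/(212.6048−142.9584)=0.0013; B=V−Δ·S=6.8770
Node (0,0) S=158.0000: V=(p*·7.1095+(1−p*)·6.8978)/1.12=6.3279; Δ=(7.1095−6.8978)/(183.2800−123.2400)=0.0035; B=V−Δ·S=5.7708
Root portfolio cost Δ·158+B reproduces V0=6.3279.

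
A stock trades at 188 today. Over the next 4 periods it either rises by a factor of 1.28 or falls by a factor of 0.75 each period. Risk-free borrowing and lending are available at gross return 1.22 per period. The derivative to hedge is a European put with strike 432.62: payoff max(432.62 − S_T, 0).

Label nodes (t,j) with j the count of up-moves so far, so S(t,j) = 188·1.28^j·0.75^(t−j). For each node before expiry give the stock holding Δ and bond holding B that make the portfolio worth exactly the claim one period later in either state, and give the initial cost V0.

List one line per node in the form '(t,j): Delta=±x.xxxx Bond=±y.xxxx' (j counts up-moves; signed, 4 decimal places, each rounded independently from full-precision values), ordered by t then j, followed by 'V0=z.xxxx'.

Under the risk-neutral measure, an up-move has probability p* = (R−d)/(u−d) = 0.8868 and values discount at R = 1.22.
Terminal payoffs: V(4,0)=373.1356, V(4,1)=331.1000, V(4,2)=259.3592, V(4,3)=136.9216, V(4,4)=0.0000
(3,0): S=79.3125. Δ = (V_up−V_dn)/(S_up−S_dn) = (331.1000−373.1356)/(101.5200−59.4844) = -1.0000. V = [p*·331.1000 + (1−p*)·373.1356]/1.22 = 275.2941. B = V − Δ·S = 354.6066.
(3,1): S=135.3600. Δ = (V_up−V_dn)/(S_up−S_dn) = (259.3592−331.1000)/(173.2608−101.5200) = -1.0000. V = [p*·259.3592 + (1−p*)·331.1000]/1.22 = 219.2466. B = V − Δ·S = 354.6066.
(3,2): S=231.0144. Δ = (V_up−V_dn)/(S_up−S_dn) = (136.9216−259.3592)/(295.6984−173.2608) = -1.0000. V = [p*·136.9216 + (1−p*)·259.3592]/1.22 = 123.5922. B = V − Δ·S = 354.6066.
(3,3): S=394.2646. Δ = (V_up−V_dn)/(S_up−S_dn) = (0.0000−136.9216)/(504.6587−295.6984) = -0.6553. V = [p*·0.0000 + (1−p*)·136.9216]/1.22 = 12.7054. B = V − Δ·S = 271.0480.
(2,0): S=105.7500. Δ = (V_up−V_dn)/(S_up−S_dn) = (219.2466−275.2941)/(135.3600−79.3125) = -1.0000. V = [p*·219.2466 + (1−p*)·275.2941]/1.22 = 184.9111. B = V − Δ·S = 290.6611.
(2,1): S=180.4800. Δ = (V_up−V_dn)/(S_up−S_dn) = (123.5922−219.2466)/(231.0144−135.3600) = -1.0000. V = [p*·123.5922 + (1−p*)·219.2466]/1.22 = 110.1811. B = V − Δ·S = 290.6611.
(2,2): S=308.0192. Δ = (V_up−V_dn)/(S_up−S_dn) = (12.7054−123.5922)/(394.2646−231.0144) = -0.6792. V = [p*·12.7054 + (1−p*)·123.5922]/1.22 = 20.7038. B = V − Δ·S = 229.9241.
(1,0): S=141.0000. Δ = (V_up−V_dn)/(S_up−S_dn) = (110.1811−184.9111)/(180.4800−105.7500) = -1.0000. V = [p*·110.1811 + (1−p*)·184.9111]/1.22 = 97.2468. B = V − Δ·S = 238.2468.
(1,1): S=240.6400. Δ = (V_up−V_dn)/(S_up−S_dn) = (20.7038−110.1811)/(308.0192−180.4800) = -0.7016. V = [p*·20.7038 + (1−p*)·110.1811]/1.22 = 25.2732. B = V − Δ·S = 194.0984.
(0,0): S=188.0000. Δ = (V_up−V_dn)/(S_up−S_dn) = (25.2732−97.2468)/(240.6400−141.0000) = -0.7223. V = [p*·25.2732 + (1−p*)·97.2468]/1.22 = 27.3944. B = V − Δ·S = 163.1937.
Check: Δ(0,0)·S0 + B(0,0) = 27.3944 = V0.

(0,0): Delta=-0.7223 Bond=163.1937
(1,0): Delta=-1.0000 Bond=238.2468
(1,1): Delta=-0.7016 Bond=194.0984
(2,0): Delta=-1.0000 Bond=290.6611
(2,1): Delta=-1.0000 Bond=290.6611
(2,2): Delta=-0.6792 Bond=229.9241
(3,0): Delta=-1.0000 Bond=354.6066
(3,1): Delta=-1.0000 Bond=354.6066
(3,2): Delta=-1.0000 Bond=354.6066
(3,3): Delta=-0.6553 Bond=271.0480
V0=27.3944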